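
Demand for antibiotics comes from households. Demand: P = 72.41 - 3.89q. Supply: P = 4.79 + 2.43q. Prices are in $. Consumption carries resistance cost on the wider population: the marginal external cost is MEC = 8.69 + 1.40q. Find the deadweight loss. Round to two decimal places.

DWL = $36.28

Market equilibrium (private): 4.79 + 2.43q = 72.41 - 3.89q → q_m = 10.6994.
Social marginal benefit = demand − MEC = 63.72 - 5.29q.
Set SMB = MC: 63.72 - 5.29q = 4.79 + 2.43q → q* = 7.6334.
The loss is the area between SMB and MC from q* to q_m; with linear curves that's a triangle of height MEC(q_m).
DWL = ½ × 3.0660 × 23.6691 = 36.2847.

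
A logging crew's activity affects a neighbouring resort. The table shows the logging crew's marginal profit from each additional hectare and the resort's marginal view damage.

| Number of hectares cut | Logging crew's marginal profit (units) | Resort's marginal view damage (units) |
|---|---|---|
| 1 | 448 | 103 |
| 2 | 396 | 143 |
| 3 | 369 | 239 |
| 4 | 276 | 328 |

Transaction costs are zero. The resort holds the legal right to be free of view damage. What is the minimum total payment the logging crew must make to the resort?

485

Efficient level: marginal profit ≥ marginal view damage through level 3, so k* = 3.
With the resort holding the right, the logging crew must at least compensate total damage at k*: 103 + 143 + 239 = 485.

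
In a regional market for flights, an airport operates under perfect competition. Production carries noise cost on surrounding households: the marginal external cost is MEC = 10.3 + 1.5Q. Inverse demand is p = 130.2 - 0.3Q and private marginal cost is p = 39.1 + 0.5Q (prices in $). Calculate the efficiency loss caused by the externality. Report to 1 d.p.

DWL = $7130.8

Market equilibrium (private): 39.1 + 0.5Q = 130.2 - 0.3Q → Q_m = 113.8750.
Social marginal cost = private MC + MEC = 49.4 + 2.0Q.
Set SMC = demand: 49.4 + 2.0Q = 130.2 - 0.3Q → Q* = 35.1304.
Between Q* and Q_m the wedge SMC − demand runs linearly from 0 to MEC(Q_m), so the loss is a triangle.
DWL = ½ × 78.7446 × 181.1125 = 7130.8157.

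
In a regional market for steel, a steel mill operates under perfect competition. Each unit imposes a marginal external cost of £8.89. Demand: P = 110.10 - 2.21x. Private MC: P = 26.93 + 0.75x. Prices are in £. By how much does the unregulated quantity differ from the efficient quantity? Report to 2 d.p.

3.00 units

Market equilibrium (private): 26.93 + 0.75x = 110.10 - 2.21x → x_m = 28.0980.
Social marginal cost = private MC + MEC = 35.82 + 0.75x.
Set SMC = demand: 35.82 + 0.75x = 110.10 - 2.21x → x* = 25.0946.
Gap = |28.0980 − 25.0946| = 3.0034.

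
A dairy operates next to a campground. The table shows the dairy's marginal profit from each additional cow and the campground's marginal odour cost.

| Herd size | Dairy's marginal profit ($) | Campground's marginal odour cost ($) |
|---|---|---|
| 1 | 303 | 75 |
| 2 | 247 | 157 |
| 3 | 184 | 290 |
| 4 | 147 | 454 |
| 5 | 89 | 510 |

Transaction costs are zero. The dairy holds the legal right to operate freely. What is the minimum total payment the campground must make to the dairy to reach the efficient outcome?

$420

Left alone the dairy would choose level 5 (marginal profit stays positive).
Efficient level: k* = 2 (marginal profit ≥ marginal odour cost through 2).
The campground must at least cover the dairy's forgone profit from cutting 5→2: 184 + 147 + 89 = 420.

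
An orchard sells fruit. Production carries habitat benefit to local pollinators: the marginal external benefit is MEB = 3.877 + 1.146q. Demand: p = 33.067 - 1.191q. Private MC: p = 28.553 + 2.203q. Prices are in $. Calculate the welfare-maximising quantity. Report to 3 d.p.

q* = 3.733

Social marginal cost = private MC − MEB = 24.676 + 1.057q.
Set SMC = demand: 24.676 + 1.057q = 33.067 - 1.191q → q* = 3.7327.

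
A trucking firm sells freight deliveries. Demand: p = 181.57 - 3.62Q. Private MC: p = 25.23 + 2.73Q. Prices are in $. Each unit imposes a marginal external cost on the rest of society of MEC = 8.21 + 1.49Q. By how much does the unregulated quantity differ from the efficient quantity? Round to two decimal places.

Market equilibrium (private): 25.23 + 2.73Q = 181.57 - 3.62Q → Q_m = 24.6205.
Social marginal cost = private MC + MEC = 33.44 + 4.22Q.
Set SMC = demand: 33.44 + 4.22Q = 181.57 - 3.62Q → Q* = 18.8941.
Gap = |24.6205 − 18.8941| = 5.7264.

5.73 units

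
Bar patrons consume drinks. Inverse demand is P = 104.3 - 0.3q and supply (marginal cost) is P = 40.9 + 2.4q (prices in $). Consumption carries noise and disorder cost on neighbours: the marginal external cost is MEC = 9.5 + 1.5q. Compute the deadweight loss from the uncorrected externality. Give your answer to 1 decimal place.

Market equilibrium (private): 40.9 + 2.4q = 104.3 - 0.3q → q_m = 23.4815.
Social marginal benefit = demand − MEC = 94.8 - 1.8q.
Set SMB = MC: 94.8 - 1.8q = 40.9 + 2.4q → q* = 12.8333.
Height of the DWL triangle at q_m is MC(q_m) − SMB(q_m) = MEC(q_m) = 44.7222.
DWL = ½ × 10.6482 × 44.7222 = 238.1055.

DWL = $238.1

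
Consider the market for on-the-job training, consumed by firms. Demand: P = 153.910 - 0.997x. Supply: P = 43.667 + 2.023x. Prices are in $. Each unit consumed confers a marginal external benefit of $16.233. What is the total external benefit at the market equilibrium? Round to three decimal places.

$592.574

Market equilibrium (private): 43.667 + 2.023x = 153.910 - 0.997x → x_m = 36.5043.
Total external benefit = MEB × x_m = 16.233 × 36.5043 = 592.5743.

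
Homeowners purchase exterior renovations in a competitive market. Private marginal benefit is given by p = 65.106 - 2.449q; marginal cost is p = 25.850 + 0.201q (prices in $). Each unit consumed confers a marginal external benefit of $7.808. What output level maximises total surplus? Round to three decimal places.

Social marginal benefit = demand + MEB = 72.914 - 2.449q.
Set SMB = MC: 72.914 - 2.449q = 25.850 + 0.201q → q* = 17.7600.

q* = 17.760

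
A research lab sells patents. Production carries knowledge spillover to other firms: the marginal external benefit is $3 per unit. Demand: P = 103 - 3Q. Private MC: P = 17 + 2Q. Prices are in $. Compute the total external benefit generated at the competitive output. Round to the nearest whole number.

Market equilibrium (private): 17 + 2Q = 103 - 3Q → Q_m = 17.2000.
Total external benefit = MEB × Q_m = 3 × 17.2000 = 51.6000.

$52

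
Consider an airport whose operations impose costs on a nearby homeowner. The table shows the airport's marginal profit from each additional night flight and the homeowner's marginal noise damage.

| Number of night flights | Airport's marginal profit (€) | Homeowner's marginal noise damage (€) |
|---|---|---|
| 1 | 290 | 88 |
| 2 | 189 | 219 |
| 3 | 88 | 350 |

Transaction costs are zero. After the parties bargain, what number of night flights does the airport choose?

Bargaining reaches the level where marginal profit last exceeds marginal noise damage.
That holds through level 1 (290 ≥ 88) but not at 2 (189 < 219).

1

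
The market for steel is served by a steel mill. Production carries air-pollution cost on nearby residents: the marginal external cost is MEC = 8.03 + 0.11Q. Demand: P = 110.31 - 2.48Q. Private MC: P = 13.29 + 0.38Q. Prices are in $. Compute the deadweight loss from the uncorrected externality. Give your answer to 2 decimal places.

Market equilibrium (private): 13.29 + 0.38Q = 110.31 - 2.48Q → Q_m = 33.9231.
Social marginal cost = private MC + MEC = 21.32 + 0.49Q.
Set SMC = demand: 21.32 + 0.49Q = 110.31 - 2.48Q → Q* = 29.9630.
Between Q* and Q_m the wedge SMC − demand runs linearly from 0 to MEC(Q_m), so the loss is a triangle.
DWL = ½ × 3.9601 × 11.7615 = 23.2884.

DWL = $23.29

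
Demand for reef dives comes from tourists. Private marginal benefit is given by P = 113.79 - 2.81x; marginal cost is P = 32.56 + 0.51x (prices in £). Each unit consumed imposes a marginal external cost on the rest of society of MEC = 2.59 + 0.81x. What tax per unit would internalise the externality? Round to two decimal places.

Social marginal benefit = demand − MEC = 111.20 - 3.62x.
Set SMB = MC: 111.20 - 3.62x = 32.56 + 0.51x → x* = 19.0412.
The Pigouvian tax equals MEC at x*: 2.59 + 0.81×19.0412 = 18.0134.

tax = £18.01 per unit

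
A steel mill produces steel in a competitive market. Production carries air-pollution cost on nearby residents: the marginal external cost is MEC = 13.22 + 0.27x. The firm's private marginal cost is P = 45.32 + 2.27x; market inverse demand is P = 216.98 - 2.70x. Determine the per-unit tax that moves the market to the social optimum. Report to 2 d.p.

Social marginal cost = private MC + MEC = 58.54 + 2.54x.
Set SMC = demand: 58.54 + 2.54x = 216.98 - 2.70x → x* = 30.2366.
The Pigouvian tax equals MEC at x*: 13.22 + 0.27×30.2366 = 21.3839.

tax = 21.38 per unit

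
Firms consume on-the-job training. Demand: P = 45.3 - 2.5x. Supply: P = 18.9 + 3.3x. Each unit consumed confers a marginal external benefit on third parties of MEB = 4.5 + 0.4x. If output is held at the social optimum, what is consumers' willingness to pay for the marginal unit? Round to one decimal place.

Social marginal benefit = demand + MEB = 49.8 - 2.1x.
Set SMB = MC: 49.8 - 2.1x = 18.9 + 3.3x → x* = 5.7222.
Consumer price on the demand curve at x*: 45.3 − 2.5×5.7222 = 30.9945.

P = 31.0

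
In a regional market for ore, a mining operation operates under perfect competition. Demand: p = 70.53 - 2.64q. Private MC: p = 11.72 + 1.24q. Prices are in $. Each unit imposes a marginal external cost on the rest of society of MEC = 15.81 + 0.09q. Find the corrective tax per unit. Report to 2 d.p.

tax = $16.78 per unit

Social marginal cost = private MC + MEC = 27.53 + 1.33q.
Set SMC = demand: 27.53 + 1.33q = 70.53 - 2.64q → q* = 10.8312.
The Pigouvian tax equals MEC at q*: 15.81 + 0.09×10.8312 = 16.7848.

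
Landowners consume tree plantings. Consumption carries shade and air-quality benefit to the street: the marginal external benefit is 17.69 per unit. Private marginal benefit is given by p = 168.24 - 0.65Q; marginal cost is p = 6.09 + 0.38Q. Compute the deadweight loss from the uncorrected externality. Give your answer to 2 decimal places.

Market equilibrium (private): 6.09 + 0.38Q = 168.24 - 0.65Q → Q_m = 157.4272.
Social marginal benefit = demand + MEB = 185.93 - 0.65Q.
Set SMB = MC: 185.93 - 0.65Q = 6.09 + 0.38Q → Q* = 174.6019.
Between Q* and Q_m the wedge SMB − MC runs linearly from 0 to MEB(Q_m), so the loss is a triangle.
DWL = ½ × 17.1747 × 17.6900 = 151.9102.

DWL = 151.91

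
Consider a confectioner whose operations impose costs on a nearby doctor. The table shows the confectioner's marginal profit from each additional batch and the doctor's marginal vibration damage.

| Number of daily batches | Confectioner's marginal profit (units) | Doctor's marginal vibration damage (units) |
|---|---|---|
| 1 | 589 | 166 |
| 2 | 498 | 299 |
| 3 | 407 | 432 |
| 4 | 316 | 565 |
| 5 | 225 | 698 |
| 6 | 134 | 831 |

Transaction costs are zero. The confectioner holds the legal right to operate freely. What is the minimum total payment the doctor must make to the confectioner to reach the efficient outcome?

Left alone the confectioner would choose level 6 (marginal profit stays positive).
Efficient level: k* = 2 (marginal profit ≥ marginal vibration damage through 2).
The doctor must at least cover the confectioner's forgone profit from cutting 6→2: 407 + 316 + 225 + 134 = 1082.

1082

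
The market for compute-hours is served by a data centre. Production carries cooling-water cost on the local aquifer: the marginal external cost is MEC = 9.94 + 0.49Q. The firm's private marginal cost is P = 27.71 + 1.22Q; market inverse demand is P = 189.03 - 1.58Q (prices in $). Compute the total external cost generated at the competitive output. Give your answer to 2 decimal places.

$1385.94

Market equilibrium (private): 27.71 + 1.22Q = 189.03 - 1.58Q → Q_m = 57.6143.
Total external cost = ∫₀^{Q_m} (9.94 + 0.49Q) dQ = 9.94×57.6143 + ½×0.49×57.6143² = 1385.9410.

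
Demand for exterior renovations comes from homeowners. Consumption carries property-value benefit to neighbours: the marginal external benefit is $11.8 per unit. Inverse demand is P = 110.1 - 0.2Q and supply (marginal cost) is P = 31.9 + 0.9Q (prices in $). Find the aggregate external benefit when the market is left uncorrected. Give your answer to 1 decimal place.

Market equilibrium (private): 31.9 + 0.9Q = 110.1 - 0.2Q → Q_m = 71.0909.
Total external benefit = MEB × Q_m = 11.8 × 71.0909 = 838.8726.

$838.9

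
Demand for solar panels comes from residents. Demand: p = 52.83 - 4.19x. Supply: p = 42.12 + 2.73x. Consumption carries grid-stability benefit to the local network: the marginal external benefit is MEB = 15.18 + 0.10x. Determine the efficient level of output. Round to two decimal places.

Social marginal benefit = demand + MEB = 68.01 - 4.09x.
Set SMB = MC: 68.01 - 4.09x = 42.12 + 2.73x → x* = 3.7962.

x* = 3.80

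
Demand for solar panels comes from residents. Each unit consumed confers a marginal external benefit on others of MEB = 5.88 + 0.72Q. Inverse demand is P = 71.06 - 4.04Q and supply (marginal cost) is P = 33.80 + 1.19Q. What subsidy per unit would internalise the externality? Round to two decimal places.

subsidy = 12.77 per unit

Social marginal benefit = demand + MEB = 76.94 - 3.32Q.
Set SMB = MC: 76.94 - 3.32Q = 33.80 + 1.19Q → Q* = 9.5654.
The Pigouvian subsidy equals MEB at Q*: 5.88 + 0.72×9.5654 = 12.7671.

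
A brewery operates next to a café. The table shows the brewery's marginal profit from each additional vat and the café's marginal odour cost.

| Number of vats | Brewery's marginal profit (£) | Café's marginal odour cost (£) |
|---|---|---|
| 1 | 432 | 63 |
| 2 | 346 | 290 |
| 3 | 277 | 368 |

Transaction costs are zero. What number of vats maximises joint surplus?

Bargaining reaches the level where marginal profit last exceeds marginal odour cost.
That holds through level 2 (346 ≥ 290) but not at 3 (277 < 368).

2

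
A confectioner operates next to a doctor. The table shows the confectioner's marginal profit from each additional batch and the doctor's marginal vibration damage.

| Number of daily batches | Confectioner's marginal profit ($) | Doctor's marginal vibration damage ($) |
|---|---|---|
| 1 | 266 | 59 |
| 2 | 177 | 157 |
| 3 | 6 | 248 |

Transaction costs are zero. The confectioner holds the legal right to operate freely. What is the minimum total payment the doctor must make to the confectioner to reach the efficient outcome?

$6

Left alone the confectioner would choose level 3 (marginal profit stays positive).
Efficient level: k* = 2 (marginal profit ≥ marginal vibration damage through 2).
The doctor must at least cover the confectioner's forgone profit from cutting 3→2: 6 = 6.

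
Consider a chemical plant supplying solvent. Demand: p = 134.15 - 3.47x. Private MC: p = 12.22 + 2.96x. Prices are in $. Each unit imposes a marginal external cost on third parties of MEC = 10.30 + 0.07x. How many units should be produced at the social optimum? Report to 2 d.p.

x* = 17.17

Social marginal cost = private MC + MEC = 22.52 + 3.03x.
Set SMC = demand: 22.52 + 3.03x = 134.15 - 3.47x → x* = 17.1738.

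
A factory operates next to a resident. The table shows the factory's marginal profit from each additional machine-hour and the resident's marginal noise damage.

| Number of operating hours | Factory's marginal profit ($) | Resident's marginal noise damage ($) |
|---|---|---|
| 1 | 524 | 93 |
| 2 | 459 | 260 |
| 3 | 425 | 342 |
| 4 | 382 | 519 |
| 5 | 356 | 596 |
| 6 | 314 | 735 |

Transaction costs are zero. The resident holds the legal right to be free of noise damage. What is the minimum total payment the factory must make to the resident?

$695

Efficient level: marginal profit ≥ marginal noise damage through level 3, so k* = 3.
With the resident holding the right, the factory must at least compensate total damage at k*: 93 + 260 + 342 = 695.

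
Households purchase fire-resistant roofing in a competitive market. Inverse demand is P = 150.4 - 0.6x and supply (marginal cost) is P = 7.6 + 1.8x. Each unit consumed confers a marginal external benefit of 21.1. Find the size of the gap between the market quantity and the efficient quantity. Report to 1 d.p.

8.8 units

Market equilibrium (private): 7.6 + 1.8x = 150.4 - 0.6x → x_m = 59.5000.
Social marginal benefit = demand + MEB = 171.5 - 0.6x.
Set SMB = MC: 171.5 - 0.6x = 7.6 + 1.8x → x* = 68.2917.
Gap = |59.5000 − 68.2917| = 8.7917.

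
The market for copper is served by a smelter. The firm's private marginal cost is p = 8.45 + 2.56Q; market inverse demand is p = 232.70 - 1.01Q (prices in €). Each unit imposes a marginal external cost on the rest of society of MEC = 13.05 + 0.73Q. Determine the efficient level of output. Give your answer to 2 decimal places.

Social marginal cost = private MC + MEC = 21.50 + 3.29Q.
Set SMC = demand: 21.50 + 3.29Q = 232.70 - 1.01Q → Q* = 49.1163.

Q* = 49.12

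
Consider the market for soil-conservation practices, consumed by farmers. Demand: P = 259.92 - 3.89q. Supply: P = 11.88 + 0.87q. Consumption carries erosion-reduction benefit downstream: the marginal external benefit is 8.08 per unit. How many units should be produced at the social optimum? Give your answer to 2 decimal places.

q* = 53.81

Social marginal benefit = demand + MEB = 268.00 - 3.89q.
Set SMB = MC: 268.00 - 3.89q = 11.88 + 0.87q → q* = 53.8067.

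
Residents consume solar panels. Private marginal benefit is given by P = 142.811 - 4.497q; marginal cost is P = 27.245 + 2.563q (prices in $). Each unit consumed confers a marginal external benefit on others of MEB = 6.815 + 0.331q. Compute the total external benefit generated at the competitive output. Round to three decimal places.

$155.901

Market equilibrium (private): 27.245 + 2.563q = 142.811 - 4.497q → q_m = 16.3691.
Total external benefit = ∫₀^{q_m} (6.815 + 0.331q) dq = 6.815×16.3691 + ½×0.331×16.3691² = 155.9007.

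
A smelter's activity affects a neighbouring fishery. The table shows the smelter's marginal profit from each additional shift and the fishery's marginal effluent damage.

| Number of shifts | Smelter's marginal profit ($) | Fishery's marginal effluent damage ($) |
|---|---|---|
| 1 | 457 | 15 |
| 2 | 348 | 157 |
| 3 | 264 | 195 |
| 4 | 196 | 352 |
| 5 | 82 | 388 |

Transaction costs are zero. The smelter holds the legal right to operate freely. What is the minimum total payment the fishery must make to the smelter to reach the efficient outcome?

Left alone the smelter would choose level 5 (marginal profit stays positive).
Efficient level: k* = 3 (marginal profit ≥ marginal effluent damage through 3).
The fishery must at least cover the smelter's forgone profit from cutting 5→3: 196 + 82 = 278.

$278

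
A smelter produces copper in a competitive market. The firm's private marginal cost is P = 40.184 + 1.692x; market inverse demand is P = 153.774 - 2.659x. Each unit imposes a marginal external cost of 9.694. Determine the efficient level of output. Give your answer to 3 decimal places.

Social marginal cost = private MC + MEC = 49.878 + 1.692x.
Set SMC = demand: 49.878 + 1.692x = 153.774 - 2.659x → x* = 23.8786.

x* = 23.879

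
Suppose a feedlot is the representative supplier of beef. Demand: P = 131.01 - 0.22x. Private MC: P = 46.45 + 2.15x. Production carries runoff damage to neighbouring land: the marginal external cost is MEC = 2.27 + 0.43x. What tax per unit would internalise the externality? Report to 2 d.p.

tax = 14.91 per unit

Social marginal cost = private MC + MEC = 48.72 + 2.58x.
Set SMC = demand: 48.72 + 2.58x = 131.01 - 0.22x → x* = 29.3893.
The Pigouvian tax equals MEC at x*: 2.27 + 0.43×29.3893 = 14.9074.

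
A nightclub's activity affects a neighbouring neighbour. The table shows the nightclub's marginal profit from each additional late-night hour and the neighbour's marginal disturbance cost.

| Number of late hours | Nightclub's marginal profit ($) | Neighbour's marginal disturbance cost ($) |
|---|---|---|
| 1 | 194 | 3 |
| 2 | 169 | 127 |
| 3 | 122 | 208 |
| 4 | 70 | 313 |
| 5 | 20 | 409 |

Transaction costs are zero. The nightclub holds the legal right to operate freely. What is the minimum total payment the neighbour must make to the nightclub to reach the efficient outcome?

$212

Left alone the nightclub would choose level 5 (marginal profit stays positive).
Efficient level: k* = 2 (marginal profit ≥ marginal disturbance cost through 2).
The neighbour must at least cover the nightclub's forgone profit from cutting 5→2: 122 + 70 + 20 = 212.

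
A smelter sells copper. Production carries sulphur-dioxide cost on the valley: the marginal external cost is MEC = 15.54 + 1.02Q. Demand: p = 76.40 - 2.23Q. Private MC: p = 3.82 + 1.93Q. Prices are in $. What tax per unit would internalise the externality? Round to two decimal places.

Social marginal cost = private MC + MEC = 19.36 + 2.95Q.
Set SMC = demand: 19.36 + 2.95Q = 76.40 - 2.23Q → Q* = 11.0116.
The Pigouvian tax equals MEC at Q*: 15.54 + 1.02×11.0116 = 26.7718.

tax = $26.77 per unit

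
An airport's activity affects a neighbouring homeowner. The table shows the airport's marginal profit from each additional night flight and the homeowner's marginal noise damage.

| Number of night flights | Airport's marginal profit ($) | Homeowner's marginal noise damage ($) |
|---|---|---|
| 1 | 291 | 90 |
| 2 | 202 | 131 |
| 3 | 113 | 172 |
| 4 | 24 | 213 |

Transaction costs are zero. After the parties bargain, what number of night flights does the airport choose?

Bargaining reaches the level where marginal profit last exceeds marginal noise damage.
That holds through level 2 (202 ≥ 131) but not at 3 (113 < 172).

2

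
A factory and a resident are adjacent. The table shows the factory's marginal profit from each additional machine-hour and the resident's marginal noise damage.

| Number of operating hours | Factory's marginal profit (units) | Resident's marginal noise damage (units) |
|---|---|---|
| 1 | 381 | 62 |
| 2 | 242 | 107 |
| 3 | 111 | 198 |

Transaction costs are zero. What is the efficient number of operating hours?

2

Bargaining reaches the level where marginal profit last exceeds marginal noise damage.
That holds through level 2 (242 ≥ 107) but not at 3 (111 < 198).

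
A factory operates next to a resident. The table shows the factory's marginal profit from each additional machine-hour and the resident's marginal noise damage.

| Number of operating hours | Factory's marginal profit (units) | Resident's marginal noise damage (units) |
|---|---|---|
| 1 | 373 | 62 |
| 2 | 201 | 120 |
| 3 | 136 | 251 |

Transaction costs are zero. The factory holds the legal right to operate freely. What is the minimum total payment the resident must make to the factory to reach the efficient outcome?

136

Left alone the factory would choose level 3 (marginal profit stays positive).
Efficient level: k* = 2 (marginal profit ≥ marginal noise damage through 2).
The resident must at least cover the factory's forgone profit from cutting 3→2: 136 = 136.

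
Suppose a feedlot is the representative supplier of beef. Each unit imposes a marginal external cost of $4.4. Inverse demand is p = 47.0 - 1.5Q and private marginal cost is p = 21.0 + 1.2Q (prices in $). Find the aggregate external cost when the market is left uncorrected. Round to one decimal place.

Market equilibrium (private): 21.0 + 1.2Q = 47.0 - 1.5Q → Q_m = 9.6296.
Total external cost = MEC × Q_m = 4.4 × 9.6296 = 42.3702.

$42.4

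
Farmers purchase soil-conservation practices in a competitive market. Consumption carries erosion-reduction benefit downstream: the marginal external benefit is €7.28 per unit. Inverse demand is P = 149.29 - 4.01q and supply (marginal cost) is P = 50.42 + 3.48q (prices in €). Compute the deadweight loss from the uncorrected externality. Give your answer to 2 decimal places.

Market equilibrium (private): 50.42 + 3.48q = 149.29 - 4.01q → q_m = 13.2003.
Social marginal benefit = demand + MEB = 156.57 - 4.01q.
Set SMB = MC: 156.57 - 4.01q = 50.42 + 3.48q → q* = 14.1722.
Between q* and q_m the wedge SMB − MC runs linearly from 0 to MEB(q_m), so the loss is a triangle.
DWL = ½ × 0.9719 × 7.2800 = 3.5377.

DWL = €3.54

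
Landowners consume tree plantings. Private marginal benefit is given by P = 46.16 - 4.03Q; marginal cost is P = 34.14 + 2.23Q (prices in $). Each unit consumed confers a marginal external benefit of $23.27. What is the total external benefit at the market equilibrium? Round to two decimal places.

Market equilibrium (private): 34.14 + 2.23Q = 46.16 - 4.03Q → Q_m = 1.9201.
Total external benefit = MEB × Q_m = 23.27 × 1.9201 = 44.6807.

$44.68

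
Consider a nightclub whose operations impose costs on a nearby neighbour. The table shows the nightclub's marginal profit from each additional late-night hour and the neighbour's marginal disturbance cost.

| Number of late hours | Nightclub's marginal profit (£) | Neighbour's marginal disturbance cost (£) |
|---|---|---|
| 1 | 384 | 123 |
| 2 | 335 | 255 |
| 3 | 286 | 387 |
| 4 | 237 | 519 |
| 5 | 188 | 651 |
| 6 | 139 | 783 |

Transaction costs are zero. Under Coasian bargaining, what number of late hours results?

Bargaining reaches the level where marginal profit last exceeds marginal disturbance cost.
That holds through level 2 (335 ≥ 255) but not at 3 (286 < 387).

2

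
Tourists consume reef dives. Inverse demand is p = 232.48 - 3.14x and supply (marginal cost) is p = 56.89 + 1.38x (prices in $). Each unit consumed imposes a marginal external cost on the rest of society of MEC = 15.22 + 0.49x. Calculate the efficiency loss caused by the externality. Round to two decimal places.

Market equilibrium (private): 56.89 + 1.38x = 232.48 - 3.14x → x_m = 38.8473.
Social marginal benefit = demand − MEC = 217.26 - 3.63x.
Set SMB = MC: 217.26 - 3.63x = 56.89 + 1.38x → x* = 32.0100.
Between x* and x_m the wedge MC − SMB runs linearly from 0 to MEC(x_m), so the loss is a triangle.
DWL = ½ × 6.8373 × 34.2552 = 117.1065.

DWL = $117.11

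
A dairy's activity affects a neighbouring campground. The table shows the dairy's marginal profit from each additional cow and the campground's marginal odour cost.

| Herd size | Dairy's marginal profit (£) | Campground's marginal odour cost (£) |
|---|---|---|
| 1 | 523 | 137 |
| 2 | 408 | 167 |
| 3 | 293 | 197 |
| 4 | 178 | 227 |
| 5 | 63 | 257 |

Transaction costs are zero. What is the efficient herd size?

3

Bargaining reaches the level where marginal profit last exceeds marginal odour cost.
That holds through level 3 (293 ≥ 197) but not at 4 (178 < 227).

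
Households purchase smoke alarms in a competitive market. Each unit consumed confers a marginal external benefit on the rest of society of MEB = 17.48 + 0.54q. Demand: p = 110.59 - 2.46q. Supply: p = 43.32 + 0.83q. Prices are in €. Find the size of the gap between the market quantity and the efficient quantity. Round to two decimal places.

Market equilibrium (private): 43.32 + 0.83q = 110.59 - 2.46q → q_m = 20.4468.
Social marginal benefit = demand + MEB = 128.07 - 1.92q.
Set SMB = MC: 128.07 - 1.92q = 43.32 + 0.83q → q* = 30.8182.
Gap = |20.4468 − 30.8182| = 10.3714.

10.37 units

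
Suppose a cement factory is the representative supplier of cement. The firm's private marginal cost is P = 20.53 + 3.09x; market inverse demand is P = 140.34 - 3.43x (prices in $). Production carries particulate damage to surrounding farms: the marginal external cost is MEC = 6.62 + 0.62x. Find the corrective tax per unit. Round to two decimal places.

tax = $16.45 per unit

Social marginal cost = private MC + MEC = 27.15 + 3.71x.
Set SMC = demand: 27.15 + 3.71x = 140.34 - 3.43x → x* = 15.8529.
The Pigouvian tax equals MEC at x*: 6.62 + 0.62×15.8529 = 16.4488.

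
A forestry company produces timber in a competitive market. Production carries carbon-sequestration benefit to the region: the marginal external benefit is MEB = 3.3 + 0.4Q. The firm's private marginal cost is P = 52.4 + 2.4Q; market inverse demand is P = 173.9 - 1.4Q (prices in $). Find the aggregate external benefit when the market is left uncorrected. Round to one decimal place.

$310.0

Market equilibrium (private): 52.4 + 2.4Q = 173.9 - 1.4Q → Q_m = 31.9737.
Total external benefit = ∫₀^{Q_m} (3.3 + 0.4Q) dQ = 3.3×31.9737 + ½×0.4×31.9737² = 309.9767.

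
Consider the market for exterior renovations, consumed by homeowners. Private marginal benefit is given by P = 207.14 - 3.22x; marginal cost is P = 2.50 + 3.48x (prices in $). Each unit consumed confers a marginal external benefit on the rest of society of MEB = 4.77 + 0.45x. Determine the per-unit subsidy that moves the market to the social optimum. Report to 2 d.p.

subsidy = $19.85 per unit

Social marginal benefit = demand + MEB = 211.91 - 2.77x.
Set SMB = MC: 211.91 - 2.77x = 2.50 + 3.48x → x* = 33.5056.
The Pigouvian subsidy equals MEB at x*: 4.77 + 0.45×33.5056 = 19.8475.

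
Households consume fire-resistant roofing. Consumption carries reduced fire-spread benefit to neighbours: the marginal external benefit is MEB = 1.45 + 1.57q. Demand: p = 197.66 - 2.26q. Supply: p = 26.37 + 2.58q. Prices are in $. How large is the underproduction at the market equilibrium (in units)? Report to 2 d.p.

Market equilibrium (private): 26.37 + 2.58q = 197.66 - 2.26q → q_m = 35.3905.
Social marginal benefit = demand + MEB = 199.11 - 0.69q.
Set SMB = MC: 199.11 - 0.69q = 26.37 + 2.58q → q* = 52.8257.
Gap = |35.3905 − 52.8257| = 17.4352.

17.44 units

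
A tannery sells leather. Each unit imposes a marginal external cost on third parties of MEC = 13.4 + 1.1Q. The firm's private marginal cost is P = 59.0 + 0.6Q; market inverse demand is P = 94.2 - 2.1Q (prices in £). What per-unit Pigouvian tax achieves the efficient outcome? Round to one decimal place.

Social marginal cost = private MC + MEC = 72.4 + 1.7Q.
Set SMC = demand: 72.4 + 1.7Q = 94.2 - 2.1Q → Q* = 5.7368.
The Pigouvian tax equals MEC at Q*: 13.4 + 1.1×5.7368 = 19.7105.

tax = £19.7 per unit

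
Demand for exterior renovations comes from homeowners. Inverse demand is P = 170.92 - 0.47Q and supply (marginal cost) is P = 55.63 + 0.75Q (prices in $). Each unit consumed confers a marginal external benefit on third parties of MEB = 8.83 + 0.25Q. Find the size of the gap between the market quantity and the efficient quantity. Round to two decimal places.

Market equilibrium (private): 55.63 + 0.75Q = 170.92 - 0.47Q → Q_m = 94.5000.
Social marginal benefit = demand + MEB = 179.75 - 0.22Q.
Set SMB = MC: 179.75 - 0.22Q = 55.63 + 0.75Q → Q* = 127.9588.
Gap = |94.5000 − 127.9588| = 33.4588.

33.46 units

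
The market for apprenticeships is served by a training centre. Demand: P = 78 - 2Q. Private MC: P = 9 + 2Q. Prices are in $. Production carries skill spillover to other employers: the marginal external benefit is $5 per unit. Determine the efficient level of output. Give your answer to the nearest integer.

Social marginal cost = private MC − MEB = 4 + 2Q.
Set SMC = demand: 4 + 2Q = 78 - 2Q → Q* = 18.5000.

Q* = 19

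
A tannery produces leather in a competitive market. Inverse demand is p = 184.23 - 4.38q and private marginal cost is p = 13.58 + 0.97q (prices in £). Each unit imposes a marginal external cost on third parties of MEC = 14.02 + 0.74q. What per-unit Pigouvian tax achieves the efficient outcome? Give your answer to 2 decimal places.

tax = £33.05 per unit

Social marginal cost = private MC + MEC = 27.60 + 1.71q.
Set SMC = demand: 27.60 + 1.71q = 184.23 - 4.38q → q* = 25.7192.
The Pigouvian tax equals MEC at q*: 14.02 + 0.74×25.7192 = 33.0522.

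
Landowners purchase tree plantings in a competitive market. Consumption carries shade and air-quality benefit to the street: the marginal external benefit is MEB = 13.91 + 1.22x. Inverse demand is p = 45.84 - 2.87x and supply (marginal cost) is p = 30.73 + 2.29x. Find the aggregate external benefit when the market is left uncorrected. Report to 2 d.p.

45.96

Market equilibrium (private): 30.73 + 2.29x = 45.84 - 2.87x → x_m = 2.9283.
Total external benefit = ∫₀^{x_m} (13.91 + 1.22x) dx = 13.91×2.9283 + ½×1.22×2.9283² = 45.9634.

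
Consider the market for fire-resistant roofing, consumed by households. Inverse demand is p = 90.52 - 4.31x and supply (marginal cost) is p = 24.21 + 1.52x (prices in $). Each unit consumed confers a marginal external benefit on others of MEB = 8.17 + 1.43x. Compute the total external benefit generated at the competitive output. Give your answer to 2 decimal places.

$185.42

Market equilibrium (private): 24.21 + 1.52x = 90.52 - 4.31x → x_m = 11.3739.
Total external benefit = ∫₀^{x_m} (8.17 + 1.43x) dx = 8.17×11.3739 + ½×1.43×11.3739² = 185.4212.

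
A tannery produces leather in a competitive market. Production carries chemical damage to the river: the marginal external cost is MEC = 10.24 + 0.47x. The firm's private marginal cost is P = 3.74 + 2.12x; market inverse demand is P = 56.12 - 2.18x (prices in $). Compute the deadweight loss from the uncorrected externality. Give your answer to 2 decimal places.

Market equilibrium (private): 3.74 + 2.12x = 56.12 - 2.18x → x_m = 12.1814.
Social marginal cost = private MC + MEC = 13.98 + 2.59x.
Set SMC = demand: 13.98 + 2.59x = 56.12 - 2.18x → x* = 8.8344.
Height of the DWL triangle at x_m is SMC(x_m) − demand(x_m) = MEC(x_m) = 15.9653.
DWL = ½ × 3.3470 × 15.9653 = 26.7179.

DWL = $26.72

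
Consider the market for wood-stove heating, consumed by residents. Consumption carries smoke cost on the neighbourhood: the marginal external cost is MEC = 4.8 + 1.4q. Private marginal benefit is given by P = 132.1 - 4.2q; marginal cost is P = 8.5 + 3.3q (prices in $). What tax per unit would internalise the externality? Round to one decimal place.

Social marginal benefit = demand − MEC = 127.3 - 5.6q.
Set SMB = MC: 127.3 - 5.6q = 8.5 + 3.3q → q* = 13.3483.
The Pigouvian tax equals MEC at q*: 4.8 + 1.4×13.3483 = 23.4876.

tax = $23.5 per unit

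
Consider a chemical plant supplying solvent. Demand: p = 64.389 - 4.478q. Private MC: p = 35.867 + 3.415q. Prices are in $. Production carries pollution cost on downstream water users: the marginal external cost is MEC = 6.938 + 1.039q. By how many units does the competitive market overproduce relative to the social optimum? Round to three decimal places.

1.197 units

Market equilibrium (private): 35.867 + 3.415q = 64.389 - 4.478q → q_m = 3.6136.
Social marginal cost = private MC + MEC = 42.805 + 4.454q.
Set SMC = demand: 42.805 + 4.454q = 64.389 - 4.478q → q* = 2.4165.
Gap = |3.6136 − 2.4165| = 1.1971.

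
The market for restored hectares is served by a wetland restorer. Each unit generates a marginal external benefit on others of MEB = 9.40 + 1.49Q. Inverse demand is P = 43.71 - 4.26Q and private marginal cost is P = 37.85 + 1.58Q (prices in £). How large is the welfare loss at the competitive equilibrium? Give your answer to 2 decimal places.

Market equilibrium (private): 37.85 + 1.58Q = 43.71 - 4.26Q → Q_m = 1.0034.
Social marginal cost = private MC − MEB = 28.45 + 0.09Q.
Set SMC = demand: 28.45 + 0.09Q = 43.71 - 4.26Q → Q* = 3.5080.
The loss is the area between SMC and demand from Q* to Q_m; with linear curves that's a triangle of height MEB(Q_m).
DWL = ½ × 2.5046 × 10.8951 = 13.6439.

DWL = £13.64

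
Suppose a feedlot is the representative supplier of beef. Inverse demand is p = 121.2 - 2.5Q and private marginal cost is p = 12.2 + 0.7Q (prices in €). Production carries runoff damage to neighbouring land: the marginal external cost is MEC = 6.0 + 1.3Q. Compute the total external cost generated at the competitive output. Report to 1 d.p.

Market equilibrium (private): 12.2 + 0.7Q = 121.2 - 2.5Q → Q_m = 34.0625.
Total external cost = ∫₀^{Q_m} (6.0 + 1.3Q) dQ = 6.0×34.0625 + ½×1.3×34.0625² = 958.5400.

€958.5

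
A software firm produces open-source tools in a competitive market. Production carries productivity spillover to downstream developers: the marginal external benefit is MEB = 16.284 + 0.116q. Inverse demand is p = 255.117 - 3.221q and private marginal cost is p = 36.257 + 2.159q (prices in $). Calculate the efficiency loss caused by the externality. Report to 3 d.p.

DWL = $41.900

Market equilibrium (private): 36.257 + 2.159q = 255.117 - 3.221q → q_m = 40.6803.
Social marginal cost = private MC − MEB = 19.973 + 2.043q.
Set SMC = demand: 19.973 + 2.043q = 255.117 - 3.221q → q* = 44.6702.
The welfare-loss triangle has base |q_m − q*| and height MEB(q_m) (the vertical gap between SMC and demand is zero at q* and MEB at q_m).
DWL = ½ × 3.9899 × 21.0029 = 41.8997.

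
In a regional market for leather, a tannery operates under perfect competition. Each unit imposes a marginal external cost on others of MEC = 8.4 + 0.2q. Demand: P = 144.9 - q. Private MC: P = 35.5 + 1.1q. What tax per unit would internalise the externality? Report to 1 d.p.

tax = 17.2 per unit

Social marginal cost = private MC + MEC = 43.9 + 1.3q.
Set SMC = demand: 43.9 + 1.3q = 144.9 - q → q* = 43.9130.
The Pigouvian tax equals MEC at q*: 8.4 + 0.2×43.9130 = 17.1826.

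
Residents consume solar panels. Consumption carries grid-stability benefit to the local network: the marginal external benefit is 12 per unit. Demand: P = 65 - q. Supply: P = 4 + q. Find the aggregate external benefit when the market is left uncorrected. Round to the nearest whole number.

366

Market equilibrium (private): 4 + q = 65 - q → q_m = 30.5000.
Total external benefit = MEB × q_m = 12 × 30.5000 = 366.0000.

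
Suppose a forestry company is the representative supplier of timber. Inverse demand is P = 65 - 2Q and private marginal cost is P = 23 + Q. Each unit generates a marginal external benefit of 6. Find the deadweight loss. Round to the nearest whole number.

DWL = 6

Market equilibrium (private): 23 + Q = 65 - 2Q → Q_m = 14.0000.
Social marginal cost = private MC − MEB = 17 + Q.
Set SMC = demand: 17 + Q = 65 - 2Q → Q* = 16.0000.
Height of the DWL triangle at Q_m is demand(Q_m) − SMC(Q_m) = MEB(Q_m) = 6.0000.
DWL = ½ × 2.0000 × 6.0000 = 6.0000.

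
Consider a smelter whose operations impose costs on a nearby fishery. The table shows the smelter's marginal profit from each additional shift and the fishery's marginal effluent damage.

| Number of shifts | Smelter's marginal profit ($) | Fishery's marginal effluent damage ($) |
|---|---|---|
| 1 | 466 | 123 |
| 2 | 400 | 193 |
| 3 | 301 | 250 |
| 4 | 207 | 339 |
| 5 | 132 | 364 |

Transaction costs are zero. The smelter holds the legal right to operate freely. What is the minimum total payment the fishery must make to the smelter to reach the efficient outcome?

Left alone the smelter would choose level 5 (marginal profit stays positive).
Efficient level: k* = 3 (marginal profit ≥ marginal effluent damage through 3).
The fishery must at least cover the smelter's forgone profit from cutting 5→3: 207 + 132 = 339.

$339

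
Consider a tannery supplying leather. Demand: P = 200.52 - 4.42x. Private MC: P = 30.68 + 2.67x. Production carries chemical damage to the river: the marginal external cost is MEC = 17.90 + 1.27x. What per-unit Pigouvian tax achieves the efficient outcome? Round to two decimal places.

Social marginal cost = private MC + MEC = 48.58 + 3.94x.
Set SMC = demand: 48.58 + 3.94x = 200.52 - 4.42x → x* = 18.1746.
The Pigouvian tax equals MEC at x*: 17.90 + 1.27×18.1746 = 40.9817.

tax = 40.98 per unit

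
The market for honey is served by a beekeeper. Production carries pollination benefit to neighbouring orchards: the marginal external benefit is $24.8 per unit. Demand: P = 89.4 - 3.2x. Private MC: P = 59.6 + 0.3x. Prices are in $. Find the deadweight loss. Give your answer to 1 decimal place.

DWL = $87.9

Market equilibrium (private): 59.6 + 0.3x = 89.4 - 3.2x → x_m = 8.5143.
Social marginal cost = private MC − MEB = 34.8 + 0.3x.
Set SMC = demand: 34.8 + 0.3x = 89.4 - 3.2x → x* = 15.6000.
Height of the DWL triangle at x_m is demand(x_m) − SMC(x_m) = MEB(x_m) = 24.8000.
DWL = ½ × 7.0857 × 24.8000 = 87.8627.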